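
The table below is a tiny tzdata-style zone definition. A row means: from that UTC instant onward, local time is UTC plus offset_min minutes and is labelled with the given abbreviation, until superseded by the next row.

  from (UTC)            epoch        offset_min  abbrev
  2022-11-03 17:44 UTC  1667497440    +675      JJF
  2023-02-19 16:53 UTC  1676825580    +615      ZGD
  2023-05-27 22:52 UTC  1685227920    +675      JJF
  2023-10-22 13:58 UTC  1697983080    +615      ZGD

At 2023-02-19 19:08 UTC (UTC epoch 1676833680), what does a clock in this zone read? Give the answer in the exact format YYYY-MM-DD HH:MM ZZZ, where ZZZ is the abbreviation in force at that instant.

Query: 2023-02-19 19:08 UTC
Rule 2/4 (ZGD, +10:15): 2023-02-19 16:53 UTC ≤ query < 2023-05-27 22:52 UTC
19·60 + 8 + 615 = 1763 min
1763 = 1·1440 + 323; 323 = 5·60 + 23 → 05:23, 2023-02-19 + 1 day = 2023-02-20
→ 2023-02-20 05:23 ZGD

2023-02-20 05:23 ZGD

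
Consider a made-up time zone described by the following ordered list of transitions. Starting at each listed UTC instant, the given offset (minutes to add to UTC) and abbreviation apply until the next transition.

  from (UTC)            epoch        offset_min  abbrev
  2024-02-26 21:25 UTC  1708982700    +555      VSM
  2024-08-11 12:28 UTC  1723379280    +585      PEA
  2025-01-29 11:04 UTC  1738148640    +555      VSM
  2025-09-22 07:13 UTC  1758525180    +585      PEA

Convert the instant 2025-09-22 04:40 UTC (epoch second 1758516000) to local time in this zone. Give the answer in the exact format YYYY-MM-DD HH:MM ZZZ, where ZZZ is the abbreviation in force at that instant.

2025-09-22 13:55 VSM

Query: 2025-09-22 04:40 UTC
Rule 3/4 (VSM, +09:15): 2025-01-29 11:04 UTC ≤ query < 2025-09-22 07:13 UTC
4·60 + 40 + 555 = 835 min
835 = 0·1440 + 835; 835 = 13·60 + 55 → 13:55, same day
→ 2025-09-22 13:55 VSM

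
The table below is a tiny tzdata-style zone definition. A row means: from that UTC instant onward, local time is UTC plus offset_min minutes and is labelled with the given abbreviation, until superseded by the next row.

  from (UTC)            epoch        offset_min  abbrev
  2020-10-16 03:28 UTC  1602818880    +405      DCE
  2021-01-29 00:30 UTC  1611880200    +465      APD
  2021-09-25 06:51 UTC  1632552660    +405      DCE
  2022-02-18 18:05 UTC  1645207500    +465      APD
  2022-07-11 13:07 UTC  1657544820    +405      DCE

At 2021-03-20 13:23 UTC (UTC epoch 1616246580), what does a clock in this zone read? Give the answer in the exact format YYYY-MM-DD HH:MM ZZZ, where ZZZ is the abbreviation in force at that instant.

Query: 2021-03-20 13:23 UTC
Rule 2/5 (APD, +07:45): 2021-01-29 00:30 UTC ≤ query < 2021-09-25 06:51 UTC
13·60 + 23 + 465 = 1268 min
1268 = 0·1440 + 1268; 1268 = 21·60 + 8 → 21:08, same day
→ 2021-03-20 21:08 APD

2021-03-20 21:08 APD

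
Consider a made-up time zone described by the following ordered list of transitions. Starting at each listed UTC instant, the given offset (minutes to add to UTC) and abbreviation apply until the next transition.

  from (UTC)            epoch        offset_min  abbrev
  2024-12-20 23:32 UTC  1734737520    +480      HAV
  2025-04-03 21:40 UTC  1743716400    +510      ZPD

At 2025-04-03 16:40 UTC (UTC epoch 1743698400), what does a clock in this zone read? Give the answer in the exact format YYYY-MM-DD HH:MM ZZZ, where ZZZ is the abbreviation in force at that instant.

Query: 2025-04-03 16:40 UTC
Rule 1/2 (HAV, +08:00): 2024-12-20 23:32 UTC ≤ query < 2025-04-03 21:40 UTC
16·60 + 40 + 480 = 1480 min
1480 = 1·1440 + 40; 40 = 0·60 + 40 → 00:40, 2025-04-03 + 1 day = 2025-04-04
→ 2025-04-04 00:40 HAV

2025-04-04 00:40 HAV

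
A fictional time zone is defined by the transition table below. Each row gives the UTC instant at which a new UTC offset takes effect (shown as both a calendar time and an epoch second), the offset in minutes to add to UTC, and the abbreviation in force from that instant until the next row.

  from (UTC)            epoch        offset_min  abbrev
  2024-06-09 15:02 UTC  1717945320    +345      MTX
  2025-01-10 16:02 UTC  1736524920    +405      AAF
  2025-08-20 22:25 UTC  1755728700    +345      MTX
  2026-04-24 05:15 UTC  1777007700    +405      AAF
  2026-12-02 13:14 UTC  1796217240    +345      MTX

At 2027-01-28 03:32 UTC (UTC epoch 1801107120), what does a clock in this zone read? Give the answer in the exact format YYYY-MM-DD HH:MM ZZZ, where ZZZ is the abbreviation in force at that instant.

Query: 2027-01-28 03:32 UTC
Rule 5/5 (MTX, +05:45): 2026-12-02 13:14 UTC ≤ query < +∞
3·60 + 32 + 345 = 557 min
557 = 0·1440 + 557; 557 = 9·60 + 17 → 09:17, same day
→ 2027-01-28 09:17 MTX

2027-01-28 09:17 MTX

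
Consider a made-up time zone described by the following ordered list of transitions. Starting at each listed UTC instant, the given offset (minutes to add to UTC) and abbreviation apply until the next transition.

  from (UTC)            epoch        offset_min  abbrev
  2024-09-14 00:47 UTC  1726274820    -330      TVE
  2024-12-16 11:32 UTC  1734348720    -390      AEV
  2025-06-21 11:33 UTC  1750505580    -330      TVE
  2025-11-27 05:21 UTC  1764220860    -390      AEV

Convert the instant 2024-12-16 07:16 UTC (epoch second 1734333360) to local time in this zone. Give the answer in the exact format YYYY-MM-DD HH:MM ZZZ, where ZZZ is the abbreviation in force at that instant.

Query: 2024-12-16 07:16 UTC
Rule 1/4 (TVE, -05:30): 2024-09-14 00:47 UTC ≤ query < 2024-12-16 11:32 UTC
7·60 + 16 - 330 = 106 min
106 = 0·1440 + 106; 106 = 1·60 + 46 → 01:46, same day
→ 2024-12-16 01:46 TVE

2024-12-16 01:46 TVE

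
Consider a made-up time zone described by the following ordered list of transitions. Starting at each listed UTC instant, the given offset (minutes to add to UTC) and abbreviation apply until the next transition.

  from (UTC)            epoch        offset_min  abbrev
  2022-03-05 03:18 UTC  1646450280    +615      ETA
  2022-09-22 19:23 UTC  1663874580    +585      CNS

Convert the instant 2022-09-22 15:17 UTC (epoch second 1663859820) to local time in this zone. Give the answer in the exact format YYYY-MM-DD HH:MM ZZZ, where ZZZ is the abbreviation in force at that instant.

Query: 2022-09-22 15:17 UTC
Rule 1/2 (ETA, +10:15): 2022-03-05 03:18 UTC ≤ query < 2022-09-22 19:23 UTC
15·60 + 17 + 615 = 1532 min
1532 = 1·1440 + 92; 92 = 1·60 + 32 → 01:32, 2022-09-22 + 1 day = 2022-09-23
→ 2022-09-23 01:32 ETA

2022-09-23 01:32 ETA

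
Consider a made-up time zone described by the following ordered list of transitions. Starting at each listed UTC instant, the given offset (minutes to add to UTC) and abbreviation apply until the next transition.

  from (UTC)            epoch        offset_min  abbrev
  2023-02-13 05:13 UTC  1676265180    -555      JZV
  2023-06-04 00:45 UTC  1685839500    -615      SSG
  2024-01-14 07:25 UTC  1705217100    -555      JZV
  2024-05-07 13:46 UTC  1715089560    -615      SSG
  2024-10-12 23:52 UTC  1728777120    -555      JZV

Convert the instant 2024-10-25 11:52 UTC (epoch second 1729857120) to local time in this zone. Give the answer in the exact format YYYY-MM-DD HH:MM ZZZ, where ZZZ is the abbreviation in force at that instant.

2024-10-25 02:37 JZV

Query: 2024-10-25 11:52 UTC
Rule 5/5 (JZV, -09:15): 2024-10-12 23:52 UTC ≤ query < +∞
11·60 + 52 - 555 = 157 min
157 = 0·1440 + 157; 157 = 2·60 + 37 → 02:37, same day
→ 2024-10-25 02:37 JZV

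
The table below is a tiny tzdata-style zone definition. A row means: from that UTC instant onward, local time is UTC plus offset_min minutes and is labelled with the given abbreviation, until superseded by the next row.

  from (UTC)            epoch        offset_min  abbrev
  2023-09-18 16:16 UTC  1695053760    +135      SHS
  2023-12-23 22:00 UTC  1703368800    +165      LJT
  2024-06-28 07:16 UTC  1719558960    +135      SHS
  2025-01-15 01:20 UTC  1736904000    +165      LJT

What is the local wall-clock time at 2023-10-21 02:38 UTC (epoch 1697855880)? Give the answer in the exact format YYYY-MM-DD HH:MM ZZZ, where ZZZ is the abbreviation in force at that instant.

2023-10-21 04:53 SHS

Query: 2023-10-21 02:38 UTC
Rule 1/4 (SHS, +02:15): 2023-09-18 16:16 UTC ≤ query < 2023-12-23 22:00 UTC
2·60 + 38 + 135 = 293 min
293 = 0·1440 + 293; 293 = 4·60 + 53 → 04:53, same day
→ 2023-10-21 04:53 SHS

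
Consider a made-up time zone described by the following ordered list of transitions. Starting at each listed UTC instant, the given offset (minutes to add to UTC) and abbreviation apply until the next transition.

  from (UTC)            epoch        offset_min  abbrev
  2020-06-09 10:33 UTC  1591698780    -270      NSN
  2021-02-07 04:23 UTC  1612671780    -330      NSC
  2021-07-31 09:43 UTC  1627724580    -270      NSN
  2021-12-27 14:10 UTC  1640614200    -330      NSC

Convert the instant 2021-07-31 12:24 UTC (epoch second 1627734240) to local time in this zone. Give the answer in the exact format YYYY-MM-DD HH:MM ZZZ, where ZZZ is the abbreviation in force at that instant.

2021-07-31 07:54 NSN

Query: 2021-07-31 12:24 UTC
Rule 3/4 (NSN, -04:30): 2021-07-31 09:43 UTC ≤ query < 2021-12-27 14:10 UTC
12·60 + 24 - 270 = 474 min
474 = 0·1440 + 474; 474 = 7·60 + 54 → 07:54, same day
→ 2021-07-31 07:54 NSN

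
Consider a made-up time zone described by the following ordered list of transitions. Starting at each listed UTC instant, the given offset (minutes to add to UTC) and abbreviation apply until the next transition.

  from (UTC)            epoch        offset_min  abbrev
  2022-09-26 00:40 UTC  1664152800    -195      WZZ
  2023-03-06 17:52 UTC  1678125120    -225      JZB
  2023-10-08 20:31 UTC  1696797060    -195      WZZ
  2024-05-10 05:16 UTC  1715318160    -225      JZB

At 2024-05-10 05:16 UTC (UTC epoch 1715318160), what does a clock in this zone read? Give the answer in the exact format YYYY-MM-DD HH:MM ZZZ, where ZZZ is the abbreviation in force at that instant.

Query: 2024-05-10 05:16 UTC
Rule 4/4 (JZB, -03:45): 2024-05-10 05:16 UTC ≤ query < +∞
5·60 + 16 - 225 = 91 min
91 = 0·1440 + 91; 91 = 1·60 + 31 → 01:31, same day
→ 2024-05-10 01:31 JZB

2024-05-10 01:31 JZB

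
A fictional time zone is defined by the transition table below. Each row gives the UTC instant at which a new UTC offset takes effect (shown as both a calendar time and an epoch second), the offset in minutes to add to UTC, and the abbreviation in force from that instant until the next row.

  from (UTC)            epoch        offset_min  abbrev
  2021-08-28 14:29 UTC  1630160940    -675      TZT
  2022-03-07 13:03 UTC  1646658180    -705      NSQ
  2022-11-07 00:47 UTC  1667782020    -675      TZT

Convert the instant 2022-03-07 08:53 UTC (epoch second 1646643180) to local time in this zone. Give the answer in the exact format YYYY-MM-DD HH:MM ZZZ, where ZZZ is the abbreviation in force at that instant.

2022-03-06 21:38 TZT

Query: 2022-03-07 08:53 UTC
Rule 1/3 (TZT, -11:15): 2021-08-28 14:29 UTC ≤ query < 2022-03-07 13:03 UTC
8·60 + 53 - 675 = -142 min
-142 = -1·1440 + 1298; 1298 = 21·60 + 38 → 21:38, 2022-03-07 - 1 day = 2022-03-06
→ 2022-03-06 21:38 TZT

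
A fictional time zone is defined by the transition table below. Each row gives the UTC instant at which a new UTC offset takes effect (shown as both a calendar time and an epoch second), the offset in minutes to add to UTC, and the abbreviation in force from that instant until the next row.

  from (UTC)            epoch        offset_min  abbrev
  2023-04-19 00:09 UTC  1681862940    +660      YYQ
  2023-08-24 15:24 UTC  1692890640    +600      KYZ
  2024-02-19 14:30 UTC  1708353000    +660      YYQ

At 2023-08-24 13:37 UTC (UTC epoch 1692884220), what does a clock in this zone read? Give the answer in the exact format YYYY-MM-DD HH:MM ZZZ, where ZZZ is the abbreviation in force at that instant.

2023-08-25 00:37 YYQ

Query: 2023-08-24 13:37 UTC
Rule 1/3 (YYQ, +11:00): 2023-04-19 00:09 UTC ≤ query < 2023-08-24 15:24 UTC
13·60 + 37 + 660 = 1477 min
1477 = 1·1440 + 37; 37 = 0·60 + 37 → 00:37, 2023-08-24 + 1 day = 2023-08-25
→ 2023-08-25 00:37 YYQ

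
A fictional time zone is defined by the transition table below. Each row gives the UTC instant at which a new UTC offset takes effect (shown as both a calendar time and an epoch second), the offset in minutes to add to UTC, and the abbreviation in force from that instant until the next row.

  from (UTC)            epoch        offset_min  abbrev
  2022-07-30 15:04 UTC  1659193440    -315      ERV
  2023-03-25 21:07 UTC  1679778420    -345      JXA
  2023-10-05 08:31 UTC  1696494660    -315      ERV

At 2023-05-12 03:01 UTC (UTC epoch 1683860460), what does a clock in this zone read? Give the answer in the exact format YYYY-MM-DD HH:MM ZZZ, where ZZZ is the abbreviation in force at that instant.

2023-05-11 21:16 JXA

Query: 2023-05-12 03:01 UTC
Rule 2/3 (JXA, -05:45): 2023-03-25 21:07 UTC ≤ query < 2023-10-05 08:31 UTC
3·60 + 1 - 345 = -164 min
-164 = -1·1440 + 1276; 1276 = 21·60 + 16 → 21:16, 2023-05-12 - 1 day = 2023-05-11
→ 2023-05-11 21:16 JXA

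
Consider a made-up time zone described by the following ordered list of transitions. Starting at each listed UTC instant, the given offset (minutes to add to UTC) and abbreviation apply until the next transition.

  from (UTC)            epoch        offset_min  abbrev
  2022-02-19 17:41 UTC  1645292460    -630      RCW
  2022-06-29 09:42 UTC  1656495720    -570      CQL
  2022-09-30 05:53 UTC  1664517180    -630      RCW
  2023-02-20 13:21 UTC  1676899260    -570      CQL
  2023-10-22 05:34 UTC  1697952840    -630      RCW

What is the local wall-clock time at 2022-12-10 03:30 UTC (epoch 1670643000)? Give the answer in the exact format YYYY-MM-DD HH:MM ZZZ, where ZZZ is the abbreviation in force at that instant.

2022-12-09 17:00 RCW

Query: 2022-12-10 03:30 UTC
Rule 3/5 (RCW, -10:30): 2022-09-30 05:53 UTC ≤ query < 2023-02-20 13:21 UTC
3·60 + 30 - 630 = -420 min
-420 = -1·1440 + 1020; 1020 = 17·60 + 0 → 17:00, 2022-12-10 - 1 day = 2022-12-09
→ 2022-12-09 17:00 RCW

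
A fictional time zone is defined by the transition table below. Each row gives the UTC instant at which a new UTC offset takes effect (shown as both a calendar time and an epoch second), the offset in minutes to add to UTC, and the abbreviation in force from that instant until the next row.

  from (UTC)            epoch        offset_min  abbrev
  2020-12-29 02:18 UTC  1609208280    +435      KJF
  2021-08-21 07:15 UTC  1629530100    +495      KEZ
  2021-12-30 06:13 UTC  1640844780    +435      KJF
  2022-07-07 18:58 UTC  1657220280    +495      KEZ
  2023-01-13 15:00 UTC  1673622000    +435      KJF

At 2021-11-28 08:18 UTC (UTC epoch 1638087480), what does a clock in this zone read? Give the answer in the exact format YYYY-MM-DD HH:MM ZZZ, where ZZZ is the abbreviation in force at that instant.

2021-11-28 16:33 KEZ

Query: 2021-11-28 08:18 UTC
Rule 2/5 (KEZ, +08:15): 2021-08-21 07:15 UTC ≤ query < 2021-12-30 06:13 UTC
8·60 + 18 + 495 = 993 min
993 = 0·1440 + 993; 993 = 16·60 + 33 → 16:33, same day
→ 2021-11-28 16:33 KEZ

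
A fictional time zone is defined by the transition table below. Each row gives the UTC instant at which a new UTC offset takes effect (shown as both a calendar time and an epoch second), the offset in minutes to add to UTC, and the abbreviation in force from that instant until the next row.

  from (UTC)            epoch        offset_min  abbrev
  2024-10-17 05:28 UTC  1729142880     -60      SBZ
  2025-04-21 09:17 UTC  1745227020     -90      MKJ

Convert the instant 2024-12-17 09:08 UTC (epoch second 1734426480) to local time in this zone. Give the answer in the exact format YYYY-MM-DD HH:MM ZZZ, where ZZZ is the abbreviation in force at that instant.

Query: 2024-12-17 09:08 UTC
Rule 1/2 (SBZ, -01:00): 2024-10-17 05:28 UTC ≤ query < 2025-04-21 09:17 UTC
9·60 + 8 - 60 = 488 min
488 = 0·1440 + 488; 488 = 8·60 + 8 → 08:08, same day
→ 2024-12-17 08:08 SBZ

2024-12-17 08:08 SBZ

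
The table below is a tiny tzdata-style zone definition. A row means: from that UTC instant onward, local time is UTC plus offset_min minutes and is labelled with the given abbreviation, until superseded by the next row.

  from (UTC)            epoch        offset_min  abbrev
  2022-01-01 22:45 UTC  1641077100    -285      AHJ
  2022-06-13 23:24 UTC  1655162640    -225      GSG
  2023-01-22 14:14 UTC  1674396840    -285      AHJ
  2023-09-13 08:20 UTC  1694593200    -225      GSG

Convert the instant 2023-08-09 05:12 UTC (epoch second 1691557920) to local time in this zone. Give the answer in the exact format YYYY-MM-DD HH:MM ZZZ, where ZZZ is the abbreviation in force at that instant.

2023-08-09 00:27 AHJ

Query: 2023-08-09 05:12 UTC
Rule 3/4 (AHJ, -04:45): 2023-01-22 14:14 UTC ≤ query < 2023-09-13 08:20 UTC
5·60 + 12 - 285 = 27 min
27 = 0·1440 + 27; 27 = 0·60 + 27 → 00:27, same day
→ 2023-08-09 00:27 AHJ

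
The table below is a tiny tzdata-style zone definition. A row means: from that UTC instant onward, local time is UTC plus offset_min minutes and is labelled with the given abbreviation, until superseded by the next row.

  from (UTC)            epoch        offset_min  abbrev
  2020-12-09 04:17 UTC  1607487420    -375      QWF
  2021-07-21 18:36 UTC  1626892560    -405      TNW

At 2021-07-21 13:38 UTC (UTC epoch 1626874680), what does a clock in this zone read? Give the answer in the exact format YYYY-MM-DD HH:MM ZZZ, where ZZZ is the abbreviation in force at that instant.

2021-07-21 07:23 QWF

Query: 2021-07-21 13:38 UTC
Rule 1/2 (QWF, -06:15): 2020-12-09 04:17 UTC ≤ query < 2021-07-21 18:36 UTC
13·60 + 38 - 375 = 443 min
443 = 0·1440 + 443; 443 = 7·60 + 23 → 07:23, same day
→ 2021-07-21 07:23 QWF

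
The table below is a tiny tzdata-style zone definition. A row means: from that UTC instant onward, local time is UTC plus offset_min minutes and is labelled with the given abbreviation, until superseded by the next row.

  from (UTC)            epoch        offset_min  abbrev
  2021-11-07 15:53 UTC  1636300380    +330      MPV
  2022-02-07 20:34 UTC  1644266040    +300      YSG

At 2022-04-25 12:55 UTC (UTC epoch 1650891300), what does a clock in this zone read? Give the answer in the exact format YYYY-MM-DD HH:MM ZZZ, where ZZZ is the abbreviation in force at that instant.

Query: 2022-04-25 12:55 UTC
Rule 2/2 (YSG, +05:00): 2022-02-07 20:34 UTC ≤ query < +∞
12·60 + 55 + 300 = 1075 min
1075 = 0·1440 + 1075; 1075 = 17·60 + 55 → 17:55, same day
→ 2022-04-25 17:55 YSG

2022-04-25 17:55 YSG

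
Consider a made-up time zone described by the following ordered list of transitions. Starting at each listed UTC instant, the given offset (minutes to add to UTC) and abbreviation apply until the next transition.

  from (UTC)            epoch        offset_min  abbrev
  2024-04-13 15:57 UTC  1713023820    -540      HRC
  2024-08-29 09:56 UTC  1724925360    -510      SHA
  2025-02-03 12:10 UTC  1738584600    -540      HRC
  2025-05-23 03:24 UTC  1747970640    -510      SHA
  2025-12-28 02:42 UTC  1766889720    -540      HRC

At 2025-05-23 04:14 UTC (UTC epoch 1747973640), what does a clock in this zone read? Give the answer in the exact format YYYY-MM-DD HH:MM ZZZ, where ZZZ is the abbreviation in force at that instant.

Query: 2025-05-23 04:14 UTC
Rule 4/5 (SHA, -08:30): 2025-05-23 03:24 UTC ≤ query < 2025-12-28 02:42 UTC
4·60 + 14 - 510 = -256 min
-256 = -1·1440 + 1184; 1184 = 19·60 + 44 → 19:44, 2025-05-23 - 1 day = 2025-05-22
→ 2025-05-22 19:44 SHA

2025-05-22 19:44 SHA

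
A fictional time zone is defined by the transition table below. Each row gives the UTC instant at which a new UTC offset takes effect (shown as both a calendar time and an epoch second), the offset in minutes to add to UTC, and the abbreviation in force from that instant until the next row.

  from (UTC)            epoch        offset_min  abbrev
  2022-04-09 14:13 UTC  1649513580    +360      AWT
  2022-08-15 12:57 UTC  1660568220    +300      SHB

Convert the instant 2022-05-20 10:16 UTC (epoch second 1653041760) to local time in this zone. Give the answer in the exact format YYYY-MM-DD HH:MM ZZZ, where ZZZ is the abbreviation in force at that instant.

Query: 2022-05-20 10:16 UTC
Rule 1/2 (AWT, +06:00): 2022-04-09 14:13 UTC ≤ query < 2022-08-15 12:57 UTC
10·60 + 16 + 360 = 976 min
976 = 0·1440 + 976; 976 = 16·60 + 16 → 16:16, same day
→ 2022-05-20 16:16 AWT

2022-05-20 16:16 AWT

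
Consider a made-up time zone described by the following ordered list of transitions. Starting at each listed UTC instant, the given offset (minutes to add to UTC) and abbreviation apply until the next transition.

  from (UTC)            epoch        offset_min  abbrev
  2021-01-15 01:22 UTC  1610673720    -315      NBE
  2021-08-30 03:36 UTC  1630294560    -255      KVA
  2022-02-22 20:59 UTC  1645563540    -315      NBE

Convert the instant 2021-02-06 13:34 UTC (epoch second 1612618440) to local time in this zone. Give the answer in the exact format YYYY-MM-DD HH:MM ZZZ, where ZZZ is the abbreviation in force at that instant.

2021-02-06 08:19 NBE

Query: 2021-02-06 13:34 UTC
Rule 1/3 (NBE, -05:15): 2021-01-15 01:22 UTC ≤ query < 2021-08-30 03:36 UTC
13·60 + 34 - 315 = 499 min
499 = 0·1440 + 499; 499 = 8·60 + 19 → 08:19, same day
→ 2021-02-06 08:19 NBE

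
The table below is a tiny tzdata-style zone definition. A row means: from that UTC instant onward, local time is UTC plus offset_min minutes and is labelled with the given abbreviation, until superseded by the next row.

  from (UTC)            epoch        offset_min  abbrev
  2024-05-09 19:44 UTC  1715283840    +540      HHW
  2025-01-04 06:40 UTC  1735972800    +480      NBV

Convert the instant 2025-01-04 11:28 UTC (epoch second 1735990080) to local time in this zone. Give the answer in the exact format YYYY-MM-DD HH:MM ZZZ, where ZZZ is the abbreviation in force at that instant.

2025-01-04 19:28 NBV

Query: 2025-01-04 11:28 UTC
Rule 2/2 (NBV, +08:00): 2025-01-04 06:40 UTC ≤ query < +∞
11·60 + 28 + 480 = 1168 min
1168 = 0·1440 + 1168; 1168 = 19·60 + 28 → 19:28, same day
→ 2025-01-04 19:28 NBV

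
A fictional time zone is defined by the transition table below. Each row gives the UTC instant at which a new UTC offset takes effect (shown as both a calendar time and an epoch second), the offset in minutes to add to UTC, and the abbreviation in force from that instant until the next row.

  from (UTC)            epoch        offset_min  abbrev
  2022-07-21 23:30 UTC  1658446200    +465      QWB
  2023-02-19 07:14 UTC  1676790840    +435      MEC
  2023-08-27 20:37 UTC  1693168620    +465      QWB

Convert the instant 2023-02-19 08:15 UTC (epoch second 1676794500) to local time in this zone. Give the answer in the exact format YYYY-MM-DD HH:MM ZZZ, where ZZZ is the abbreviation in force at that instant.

Query: 2023-02-19 08:15 UTC
Rule 2/3 (MEC, +07:15): 2023-02-19 07:14 UTC ≤ query < 2023-08-27 20:37 UTC
8·60 + 15 + 435 = 930 min
930 = 0·1440 + 930; 930 = 15·60 + 30 → 15:30, same day
→ 2023-02-19 15:30 MEC

2023-02-19 15:30 MEC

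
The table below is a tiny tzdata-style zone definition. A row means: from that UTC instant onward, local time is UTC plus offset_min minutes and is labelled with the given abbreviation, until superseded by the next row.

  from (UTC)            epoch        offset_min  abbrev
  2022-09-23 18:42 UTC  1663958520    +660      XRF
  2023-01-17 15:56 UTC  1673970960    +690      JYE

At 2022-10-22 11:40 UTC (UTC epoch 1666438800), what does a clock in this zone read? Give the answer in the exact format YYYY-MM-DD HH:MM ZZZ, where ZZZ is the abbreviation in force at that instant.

2022-10-22 22:40 XRF

Query: 2022-10-22 11:40 UTC
Rule 1/2 (XRF, +11:00): 2022-09-23 18:42 UTC ≤ query < 2023-01-17 15:56 UTC
11·60 + 40 + 660 = 1360 min
1360 = 0·1440 + 1360; 1360 = 22·60 + 40 → 22:40, same day
→ 2022-10-22 22:40 XRF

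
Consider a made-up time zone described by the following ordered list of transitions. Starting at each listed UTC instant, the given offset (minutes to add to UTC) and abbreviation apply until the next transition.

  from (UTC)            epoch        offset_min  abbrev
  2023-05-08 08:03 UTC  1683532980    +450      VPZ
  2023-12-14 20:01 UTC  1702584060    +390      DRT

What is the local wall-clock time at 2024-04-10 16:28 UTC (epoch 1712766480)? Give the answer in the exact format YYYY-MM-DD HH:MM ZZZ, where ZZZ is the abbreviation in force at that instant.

Query: 2024-04-10 16:28 UTC
Rule 2/2 (DRT, +06:30): 2023-12-14 20:01 UTC ≤ query < +∞
16·60 + 28 + 390 = 1378 min
1378 = 0·1440 + 1378; 1378 = 22·60 + 58 → 22:58, same day
→ 2024-04-10 22:58 DRT

2024-04-10 22:58 DRT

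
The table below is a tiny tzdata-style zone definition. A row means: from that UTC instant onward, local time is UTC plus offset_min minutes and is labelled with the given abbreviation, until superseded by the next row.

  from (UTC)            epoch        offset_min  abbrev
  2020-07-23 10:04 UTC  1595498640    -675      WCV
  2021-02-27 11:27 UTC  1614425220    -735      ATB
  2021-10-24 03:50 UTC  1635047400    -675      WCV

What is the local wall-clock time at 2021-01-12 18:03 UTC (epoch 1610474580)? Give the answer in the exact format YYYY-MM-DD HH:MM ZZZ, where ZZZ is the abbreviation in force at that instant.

2021-01-12 06:48 WCV

Query: 2021-01-12 18:03 UTC
Rule 1/3 (WCV, -11:15): 2020-07-23 10:04 UTC ≤ query < 2021-02-27 11:27 UTC
18·60 + 3 - 675 = 408 min
408 = 0·1440 + 408; 408 = 6·60 + 48 → 06:48, same day
→ 2021-01-12 06:48 WCV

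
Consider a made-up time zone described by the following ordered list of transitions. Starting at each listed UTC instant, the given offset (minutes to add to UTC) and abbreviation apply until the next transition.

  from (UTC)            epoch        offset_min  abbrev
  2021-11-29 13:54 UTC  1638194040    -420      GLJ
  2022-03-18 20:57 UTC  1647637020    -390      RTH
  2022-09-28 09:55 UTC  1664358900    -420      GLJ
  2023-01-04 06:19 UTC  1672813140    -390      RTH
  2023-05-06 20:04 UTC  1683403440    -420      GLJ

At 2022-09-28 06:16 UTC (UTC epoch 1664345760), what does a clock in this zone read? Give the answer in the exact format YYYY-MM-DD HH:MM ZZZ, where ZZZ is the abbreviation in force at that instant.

Query: 2022-09-28 06:16 UTC
Rule 2/5 (RTH, -06:30): 2022-03-18 20:57 UTC ≤ query < 2022-09-28 09:55 UTC
6·60 + 16 - 390 = -14 min
-14 = -1·1440 + 1426; 1426 = 23·60 + 46 → 23:46, 2022-09-28 - 1 day = 2022-09-27
→ 2022-09-27 23:46 RTH

2022-09-27 23:46 RTH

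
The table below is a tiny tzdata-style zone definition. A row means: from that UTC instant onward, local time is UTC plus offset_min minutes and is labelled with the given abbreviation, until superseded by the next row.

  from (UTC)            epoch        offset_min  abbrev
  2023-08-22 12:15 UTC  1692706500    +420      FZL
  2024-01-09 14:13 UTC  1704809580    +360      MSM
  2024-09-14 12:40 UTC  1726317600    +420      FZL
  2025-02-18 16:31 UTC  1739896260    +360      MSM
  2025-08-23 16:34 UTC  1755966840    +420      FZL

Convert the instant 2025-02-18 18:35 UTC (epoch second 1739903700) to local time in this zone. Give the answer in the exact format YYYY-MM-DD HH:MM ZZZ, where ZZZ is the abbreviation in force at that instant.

2025-02-19 00:35 MSM

Query: 2025-02-18 18:35 UTC
Rule 4/5 (MSM, +06:00): 2025-02-18 16:31 UTC ≤ query < 2025-08-23 16:34 UTC
18·60 + 35 + 360 = 1475 min
1475 = 1·1440 + 35; 35 = 0·60 + 35 → 00:35, 2025-02-18 + 1 day = 2025-02-19
→ 2025-02-19 00:35 MSM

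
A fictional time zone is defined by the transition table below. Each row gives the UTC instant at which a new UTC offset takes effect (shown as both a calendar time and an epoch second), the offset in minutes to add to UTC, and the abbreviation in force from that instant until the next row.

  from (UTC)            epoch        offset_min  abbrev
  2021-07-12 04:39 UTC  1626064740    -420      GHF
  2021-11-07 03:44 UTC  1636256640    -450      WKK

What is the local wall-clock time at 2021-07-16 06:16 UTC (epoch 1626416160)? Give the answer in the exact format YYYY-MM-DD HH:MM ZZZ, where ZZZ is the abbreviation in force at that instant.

Query: 2021-07-16 06:16 UTC
Rule 1/2 (GHF, -07:00): 2021-07-12 04:39 UTC ≤ query < 2021-11-07 03:44 UTC
6·60 + 16 - 420 = -44 min
-44 = -1·1440 + 1396; 1396 = 23·60 + 16 → 23:16, 2021-07-16 - 1 day = 2021-07-15
→ 2021-07-15 23:16 GHF

2021-07-15 23:16 GHF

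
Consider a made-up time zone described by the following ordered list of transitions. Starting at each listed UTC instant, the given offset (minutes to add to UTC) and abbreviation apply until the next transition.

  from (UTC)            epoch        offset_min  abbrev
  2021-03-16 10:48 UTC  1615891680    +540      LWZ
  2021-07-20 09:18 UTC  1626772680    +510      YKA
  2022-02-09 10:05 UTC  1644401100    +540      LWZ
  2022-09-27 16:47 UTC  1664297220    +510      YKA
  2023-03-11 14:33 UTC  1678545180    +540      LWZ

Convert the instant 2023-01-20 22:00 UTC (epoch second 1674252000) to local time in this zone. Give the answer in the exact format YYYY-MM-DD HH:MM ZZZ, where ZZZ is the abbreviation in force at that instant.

Query: 2023-01-20 22:00 UTC
Rule 4/5 (YKA, +08:30): 2022-09-27 16:47 UTC ≤ query < 2023-03-11 14:33 UTC
22·60 + 0 + 510 = 1830 min
1830 = 1·1440 + 390; 390 = 6·60 + 30 → 06:30, 2023-01-20 + 1 day = 2023-01-21
→ 2023-01-21 06:30 YKA

2023-01-21 06:30 YKA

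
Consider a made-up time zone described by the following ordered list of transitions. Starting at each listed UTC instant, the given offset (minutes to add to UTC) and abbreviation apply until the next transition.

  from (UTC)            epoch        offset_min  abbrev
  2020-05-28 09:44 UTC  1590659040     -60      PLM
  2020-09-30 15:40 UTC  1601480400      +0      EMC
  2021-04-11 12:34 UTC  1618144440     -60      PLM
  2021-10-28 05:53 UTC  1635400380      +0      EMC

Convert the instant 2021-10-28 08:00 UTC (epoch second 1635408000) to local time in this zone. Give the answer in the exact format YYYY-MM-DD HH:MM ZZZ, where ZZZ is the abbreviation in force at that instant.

2021-10-28 08:00 EMC

Query: 2021-10-28 08:00 UTC
Rule 4/4 (EMC, +00:00): 2021-10-28 05:53 UTC ≤ query < +∞
8·60 + 0 + 0 = 480 min
480 = 0·1440 + 480; 480 = 8·60 + 0 → 08:00, same day
→ 2021-10-28 08:00 EMC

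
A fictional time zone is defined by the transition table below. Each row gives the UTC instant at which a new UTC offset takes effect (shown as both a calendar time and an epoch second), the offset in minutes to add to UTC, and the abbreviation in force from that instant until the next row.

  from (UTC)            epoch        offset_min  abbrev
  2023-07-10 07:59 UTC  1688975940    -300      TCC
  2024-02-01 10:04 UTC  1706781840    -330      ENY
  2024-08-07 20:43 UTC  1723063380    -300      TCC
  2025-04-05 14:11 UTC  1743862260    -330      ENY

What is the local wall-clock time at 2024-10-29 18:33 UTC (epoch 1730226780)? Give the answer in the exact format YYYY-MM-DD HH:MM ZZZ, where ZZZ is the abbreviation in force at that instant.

Query: 2024-10-29 18:33 UTC
Rule 3/4 (TCC, -05:00): 2024-08-07 20:43 UTC ≤ query < 2025-04-05 14:11 UTC
18·60 + 33 - 300 = 813 min
813 = 0·1440 + 813; 813 = 13·60 + 33 → 13:33, same day
→ 2024-10-29 13:33 TCC

2024-10-29 13:33 TCC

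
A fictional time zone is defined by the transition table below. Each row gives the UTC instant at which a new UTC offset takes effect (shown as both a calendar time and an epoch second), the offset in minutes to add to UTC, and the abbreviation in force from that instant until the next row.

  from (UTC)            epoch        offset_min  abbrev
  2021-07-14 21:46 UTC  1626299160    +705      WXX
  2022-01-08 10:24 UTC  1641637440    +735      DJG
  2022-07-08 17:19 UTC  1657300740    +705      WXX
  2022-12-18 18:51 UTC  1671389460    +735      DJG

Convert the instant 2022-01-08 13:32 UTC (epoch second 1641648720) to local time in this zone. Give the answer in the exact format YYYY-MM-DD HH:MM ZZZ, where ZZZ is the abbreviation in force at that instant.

2022-01-09 01:47 DJG

Query: 2022-01-08 13:32 UTC
Rule 2/4 (DJG, +12:15): 2022-01-08 10:24 UTC ≤ query < 2022-07-08 17:19 UTC
13·60 + 32 + 735 = 1547 min
1547 = 1·1440 + 107; 107 = 1·60 + 47 → 01:47, 2022-01-08 + 1 day = 2022-01-09
→ 2022-01-09 01:47 DJG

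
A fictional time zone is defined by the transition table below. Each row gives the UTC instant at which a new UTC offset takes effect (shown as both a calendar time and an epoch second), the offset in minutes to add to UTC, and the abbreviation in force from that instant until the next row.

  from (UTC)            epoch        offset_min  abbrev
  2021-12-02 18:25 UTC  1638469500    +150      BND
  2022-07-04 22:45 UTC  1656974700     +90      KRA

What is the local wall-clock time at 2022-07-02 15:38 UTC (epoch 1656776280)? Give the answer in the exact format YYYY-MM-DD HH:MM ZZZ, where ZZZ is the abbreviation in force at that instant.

Query: 2022-07-02 15:38 UTC
Rule 1/2 (BND, +02:30): 2021-12-02 18:25 UTC ≤ query < 2022-07-04 22:45 UTC
15·60 + 38 + 150 = 1088 min
1088 = 0·1440 + 1088; 1088 = 18·60 + 8 → 18:08, same day
→ 2022-07-02 18:08 BND

2022-07-02 18:08 BND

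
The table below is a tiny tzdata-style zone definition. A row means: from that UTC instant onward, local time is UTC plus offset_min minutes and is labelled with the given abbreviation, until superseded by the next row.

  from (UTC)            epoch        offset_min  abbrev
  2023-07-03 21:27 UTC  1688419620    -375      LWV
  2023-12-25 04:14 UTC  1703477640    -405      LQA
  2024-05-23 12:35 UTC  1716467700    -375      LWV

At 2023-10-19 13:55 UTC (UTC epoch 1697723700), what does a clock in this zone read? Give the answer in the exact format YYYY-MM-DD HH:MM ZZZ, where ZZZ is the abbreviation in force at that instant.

2023-10-19 07:40 LWV

Query: 2023-10-19 13:55 UTC
Rule 1/3 (LWV, -06:15): 2023-07-03 21:27 UTC ≤ query < 2023-12-25 04:14 UTC
13·60 + 55 - 375 = 460 min
460 = 0·1440 + 460; 460 = 7·60 + 40 → 07:40, same day
→ 2023-10-19 07:40 LWV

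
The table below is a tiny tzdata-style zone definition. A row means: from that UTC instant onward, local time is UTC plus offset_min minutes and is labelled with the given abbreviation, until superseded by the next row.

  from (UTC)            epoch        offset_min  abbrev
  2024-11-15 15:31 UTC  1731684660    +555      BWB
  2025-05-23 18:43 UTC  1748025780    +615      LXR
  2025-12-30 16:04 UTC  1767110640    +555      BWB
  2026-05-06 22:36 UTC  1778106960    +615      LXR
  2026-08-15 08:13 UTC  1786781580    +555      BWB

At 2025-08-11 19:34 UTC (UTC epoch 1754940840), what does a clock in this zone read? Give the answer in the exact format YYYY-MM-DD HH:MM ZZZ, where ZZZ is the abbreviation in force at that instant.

Query: 2025-08-11 19:34 UTC
Rule 2/5 (LXR, +10:15): 2025-05-23 18:43 UTC ≤ query < 2025-12-30 16:04 UTC
19·60 + 34 + 615 = 1789 min
1789 = 1·1440 + 349; 349 = 5·60 + 49 → 05:49, 2025-08-11 + 1 day = 2025-08-12
→ 2025-08-12 05:49 LXR

2025-08-12 05:49 LXR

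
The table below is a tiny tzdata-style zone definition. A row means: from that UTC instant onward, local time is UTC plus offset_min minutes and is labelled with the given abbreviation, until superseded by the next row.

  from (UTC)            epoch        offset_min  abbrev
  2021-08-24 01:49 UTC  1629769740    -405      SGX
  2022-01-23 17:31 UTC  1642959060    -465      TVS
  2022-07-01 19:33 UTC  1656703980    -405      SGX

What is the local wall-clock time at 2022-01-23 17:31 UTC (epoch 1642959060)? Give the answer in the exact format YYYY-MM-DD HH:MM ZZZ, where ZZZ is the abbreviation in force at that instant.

2022-01-23 09:46 TVS

Query: 2022-01-23 17:31 UTC
Rule 2/3 (TVS, -07:45): 2022-01-23 17:31 UTC ≤ query < 2022-07-01 19:33 UTC
17·60 + 31 - 465 = 586 min
586 = 0·1440 + 586; 586 = 9·60 + 46 → 09:46, same day
→ 2022-01-23 09:46 TVS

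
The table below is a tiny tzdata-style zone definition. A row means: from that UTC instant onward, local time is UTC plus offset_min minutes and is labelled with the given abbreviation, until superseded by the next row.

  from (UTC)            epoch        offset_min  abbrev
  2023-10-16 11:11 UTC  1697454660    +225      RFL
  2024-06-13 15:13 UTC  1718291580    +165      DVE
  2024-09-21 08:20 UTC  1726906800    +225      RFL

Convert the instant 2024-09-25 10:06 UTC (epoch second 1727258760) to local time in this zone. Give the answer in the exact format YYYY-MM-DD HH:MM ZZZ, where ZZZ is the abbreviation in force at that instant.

Query: 2024-09-25 10:06 UTC
Rule 3/3 (RFL, +03:45): 2024-09-21 08:20 UTC ≤ query < +∞
10·60 + 6 + 225 = 831 min
831 = 0·1440 + 831; 831 = 13·60 + 51 → 13:51, same day
→ 2024-09-25 13:51 RFL

2024-09-25 13:51 RFL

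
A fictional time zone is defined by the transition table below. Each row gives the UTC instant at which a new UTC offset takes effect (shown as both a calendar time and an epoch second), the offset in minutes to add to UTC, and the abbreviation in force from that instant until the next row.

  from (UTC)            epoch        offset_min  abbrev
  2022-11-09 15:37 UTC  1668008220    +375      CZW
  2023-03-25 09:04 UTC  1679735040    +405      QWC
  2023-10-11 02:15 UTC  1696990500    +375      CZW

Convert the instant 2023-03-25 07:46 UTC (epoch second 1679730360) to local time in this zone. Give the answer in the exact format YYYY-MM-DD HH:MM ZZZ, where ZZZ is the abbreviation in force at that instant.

Query: 2023-03-25 07:46 UTC
Rule 1/3 (CZW, +06:15): 2022-11-09 15:37 UTC ≤ query < 2023-03-25 09:04 UTC
7·60 + 46 + 375 = 841 min
841 = 0·1440 + 841; 841 = 14·60 + 1 → 14:01, same day
→ 2023-03-25 14:01 CZW

2023-03-25 14:01 CZW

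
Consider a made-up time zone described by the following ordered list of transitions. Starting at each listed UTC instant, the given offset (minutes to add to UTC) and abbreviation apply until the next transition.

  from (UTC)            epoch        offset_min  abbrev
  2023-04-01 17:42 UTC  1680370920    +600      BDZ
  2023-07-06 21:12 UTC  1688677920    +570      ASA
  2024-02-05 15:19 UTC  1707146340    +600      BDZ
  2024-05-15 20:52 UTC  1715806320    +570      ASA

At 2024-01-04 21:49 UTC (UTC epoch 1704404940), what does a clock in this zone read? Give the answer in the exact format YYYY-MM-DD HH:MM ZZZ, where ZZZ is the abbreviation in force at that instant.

2024-01-05 07:19 ASA

Query: 2024-01-04 21:49 UTC
Rule 2/4 (ASA, +09:30): 2023-07-06 21:12 UTC ≤ query < 2024-02-05 15:19 UTC
21·60 + 49 + 570 = 1879 min
1879 = 1·1440 + 439; 439 = 7·60 + 19 → 07:19, 2024-01-04 + 1 day = 2024-01-05
→ 2024-01-05 07:19 ASA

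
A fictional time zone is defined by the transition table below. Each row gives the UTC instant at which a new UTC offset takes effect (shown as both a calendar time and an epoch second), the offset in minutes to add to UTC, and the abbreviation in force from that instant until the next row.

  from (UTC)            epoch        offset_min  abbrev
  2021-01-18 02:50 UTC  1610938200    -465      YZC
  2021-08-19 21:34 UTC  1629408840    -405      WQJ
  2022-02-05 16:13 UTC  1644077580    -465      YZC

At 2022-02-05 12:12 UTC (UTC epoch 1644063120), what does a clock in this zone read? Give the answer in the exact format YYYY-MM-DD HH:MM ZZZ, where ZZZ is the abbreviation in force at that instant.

2022-02-05 05:27 WQJ

Query: 2022-02-05 12:12 UTC
Rule 2/3 (WQJ, -06:45): 2021-08-19 21:34 UTC ≤ query < 2022-02-05 16:13 UTC
12·60 + 12 - 405 = 327 min
327 = 0·1440 + 327; 327 = 5·60 + 27 → 05:27, same day
→ 2022-02-05 05:27 WQJ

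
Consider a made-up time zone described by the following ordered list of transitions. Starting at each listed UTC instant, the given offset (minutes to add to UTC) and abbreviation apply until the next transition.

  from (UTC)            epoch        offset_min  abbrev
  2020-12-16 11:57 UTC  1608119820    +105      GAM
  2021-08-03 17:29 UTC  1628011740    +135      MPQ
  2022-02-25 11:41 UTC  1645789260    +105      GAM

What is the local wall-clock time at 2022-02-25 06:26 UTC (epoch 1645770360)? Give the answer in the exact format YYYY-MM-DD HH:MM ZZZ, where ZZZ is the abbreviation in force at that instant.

Query: 2022-02-25 06:26 UTC
Rule 2/3 (MPQ, +02:15): 2021-08-03 17:29 UTC ≤ query < 2022-02-25 11:41 UTC
6·60 + 26 + 135 = 521 min
521 = 0·1440 + 521; 521 = 8·60 + 41 → 08:41, same day
→ 2022-02-25 08:41 MPQ

2022-02-25 08:41 MPQ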